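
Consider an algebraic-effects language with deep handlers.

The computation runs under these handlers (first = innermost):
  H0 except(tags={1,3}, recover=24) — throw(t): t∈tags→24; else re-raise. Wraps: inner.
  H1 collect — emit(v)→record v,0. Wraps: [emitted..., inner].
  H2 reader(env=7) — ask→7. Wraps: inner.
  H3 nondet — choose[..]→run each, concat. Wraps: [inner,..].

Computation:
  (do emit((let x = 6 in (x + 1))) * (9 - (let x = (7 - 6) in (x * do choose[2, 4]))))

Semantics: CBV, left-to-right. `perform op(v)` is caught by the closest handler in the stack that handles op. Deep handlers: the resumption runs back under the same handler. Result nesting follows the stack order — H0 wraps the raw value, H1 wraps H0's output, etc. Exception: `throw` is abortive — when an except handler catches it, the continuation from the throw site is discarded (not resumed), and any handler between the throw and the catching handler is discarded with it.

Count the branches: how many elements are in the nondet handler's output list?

Working:
emit(7) @ H1 ⇒ out+=7
choose[2, 4] @ H3
  branch[0] choose=2:
    H0 returns 0
    H1 returns [7, 0]
    H2 returns [7, 0]
    H3 returns [[7, 0]]
  branch[1] choose=4:
    H0 returns 0
    H1 returns [7, 0]
    H2 returns [7, 0]
    H3 returns [[7, 0]]
= [[7, 0], [7, 0]]

Answer: 2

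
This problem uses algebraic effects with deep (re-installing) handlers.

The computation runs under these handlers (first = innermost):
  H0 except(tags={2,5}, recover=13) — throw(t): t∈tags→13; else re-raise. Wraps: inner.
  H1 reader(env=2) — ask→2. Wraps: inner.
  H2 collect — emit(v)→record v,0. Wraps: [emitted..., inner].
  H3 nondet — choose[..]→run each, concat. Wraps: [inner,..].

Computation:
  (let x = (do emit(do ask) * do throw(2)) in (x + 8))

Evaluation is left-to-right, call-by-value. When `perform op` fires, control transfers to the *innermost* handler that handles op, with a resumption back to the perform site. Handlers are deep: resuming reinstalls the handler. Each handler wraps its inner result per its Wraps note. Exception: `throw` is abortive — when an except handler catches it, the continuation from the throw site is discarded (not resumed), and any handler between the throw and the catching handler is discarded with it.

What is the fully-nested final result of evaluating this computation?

Answer: [[2, 13]]

Step-by-step:
ask @ H1 ⇒ 2
emit(2) @ H2 ⇒ out+=2
throw(2) @ H0 caught ⇒ 13
H1 returns 13
H2 returns [2, 13]
H3 returns [[2, 13]]
= [[2, 13]]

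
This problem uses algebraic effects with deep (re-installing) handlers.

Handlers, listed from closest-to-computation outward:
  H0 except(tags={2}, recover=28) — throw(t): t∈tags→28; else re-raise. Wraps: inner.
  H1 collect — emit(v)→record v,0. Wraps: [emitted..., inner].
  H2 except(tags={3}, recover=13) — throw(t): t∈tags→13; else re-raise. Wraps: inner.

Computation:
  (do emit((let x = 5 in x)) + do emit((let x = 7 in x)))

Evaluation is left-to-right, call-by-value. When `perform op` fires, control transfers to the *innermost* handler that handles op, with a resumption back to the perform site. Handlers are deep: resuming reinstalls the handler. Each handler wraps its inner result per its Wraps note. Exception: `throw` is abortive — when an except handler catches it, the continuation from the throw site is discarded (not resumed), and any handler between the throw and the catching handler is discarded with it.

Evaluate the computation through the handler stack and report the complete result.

Evaluation trace:
emit(5) @ H1 ⇒ out+=5
emit(7) @ H1 ⇒ out+=7
H0 returns 0
H1 returns [5, 7, 0]
H2 returns [5, 7, 0]
= [5, 7, 0]

Answer: [5, 7, 0]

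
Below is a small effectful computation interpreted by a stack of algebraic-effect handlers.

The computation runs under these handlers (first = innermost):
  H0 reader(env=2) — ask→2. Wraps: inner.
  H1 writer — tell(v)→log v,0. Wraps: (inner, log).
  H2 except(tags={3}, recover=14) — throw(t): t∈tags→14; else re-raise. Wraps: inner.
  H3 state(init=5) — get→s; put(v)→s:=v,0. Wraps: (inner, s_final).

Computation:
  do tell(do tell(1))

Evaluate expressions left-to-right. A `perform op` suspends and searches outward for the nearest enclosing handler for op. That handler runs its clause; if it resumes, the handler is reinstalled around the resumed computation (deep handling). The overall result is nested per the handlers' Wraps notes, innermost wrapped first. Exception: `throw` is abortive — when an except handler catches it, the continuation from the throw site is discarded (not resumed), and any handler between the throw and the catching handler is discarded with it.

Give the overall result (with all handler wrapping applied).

Answer: ((0, (1, 0)), 5)

Evaluation trace:
tell(1) @ H1 ⇒ log+=1
tell(0) @ H1 ⇒ log+=0
H0 returns 0
H1 returns (0, (1, 0))
H2 returns (0, (1, 0))
H3 returns ((0, (1, 0)), 5)
= ((0, (1, 0)), 5)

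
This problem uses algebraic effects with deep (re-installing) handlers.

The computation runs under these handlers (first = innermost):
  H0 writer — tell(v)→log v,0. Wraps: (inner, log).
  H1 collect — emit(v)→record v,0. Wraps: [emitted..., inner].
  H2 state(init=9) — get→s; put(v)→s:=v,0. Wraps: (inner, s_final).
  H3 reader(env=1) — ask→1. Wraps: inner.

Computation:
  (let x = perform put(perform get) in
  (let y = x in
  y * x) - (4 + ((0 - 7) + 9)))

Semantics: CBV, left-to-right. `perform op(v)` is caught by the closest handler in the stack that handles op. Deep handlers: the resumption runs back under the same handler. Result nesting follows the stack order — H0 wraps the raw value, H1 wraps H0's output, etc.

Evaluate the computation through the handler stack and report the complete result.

Answer: ([(-6, ())], 9)

Step-by-step:
get @ H2 ⇒ 9
put(9) @ H2 ⇒ s:=9
H0 returns (-6, ())
H1 returns [(-6, ())]
H2 returns ([(-6, ())], 9)
H3 returns ([(-6, ())], 9)
= ([(-6, ())], 9)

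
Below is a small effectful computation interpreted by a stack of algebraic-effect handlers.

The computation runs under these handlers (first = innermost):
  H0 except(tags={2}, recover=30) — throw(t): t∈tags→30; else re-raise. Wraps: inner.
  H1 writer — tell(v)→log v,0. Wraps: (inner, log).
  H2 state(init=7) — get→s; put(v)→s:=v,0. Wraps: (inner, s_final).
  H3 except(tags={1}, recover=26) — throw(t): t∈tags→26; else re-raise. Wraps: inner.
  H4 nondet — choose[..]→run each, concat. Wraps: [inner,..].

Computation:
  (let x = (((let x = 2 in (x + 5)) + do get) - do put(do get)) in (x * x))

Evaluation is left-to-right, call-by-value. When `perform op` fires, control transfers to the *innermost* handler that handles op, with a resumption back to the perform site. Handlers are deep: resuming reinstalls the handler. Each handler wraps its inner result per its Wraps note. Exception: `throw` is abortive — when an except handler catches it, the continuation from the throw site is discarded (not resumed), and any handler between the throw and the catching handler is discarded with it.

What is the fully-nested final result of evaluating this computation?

Answer: [((196, ()), 7)]

Step-by-step:
get @ H2 ⇒ 7
get @ H2 ⇒ 7
put(7) @ H2 ⇒ s:=7
H0 returns 196
H1 returns (196, ())
H2 returns ((196, ()), 7)
H3 returns ((196, ()), 7)
H4 returns [((196, ()), 7)]
= [((196, ()), 7)]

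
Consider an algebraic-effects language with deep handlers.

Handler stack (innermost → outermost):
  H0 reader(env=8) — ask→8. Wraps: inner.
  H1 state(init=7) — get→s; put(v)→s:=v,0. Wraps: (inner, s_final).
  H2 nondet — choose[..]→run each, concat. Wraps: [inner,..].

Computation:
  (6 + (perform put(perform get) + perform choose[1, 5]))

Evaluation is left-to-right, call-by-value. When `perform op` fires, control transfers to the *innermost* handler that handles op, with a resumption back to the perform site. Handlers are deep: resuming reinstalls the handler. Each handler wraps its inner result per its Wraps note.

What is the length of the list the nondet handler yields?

Evaluation trace:
get @ H1 ⇒ 7
put(7) @ H1 ⇒ s:=7
choose[1, 5] @ H2
  branch[0] choose=1:
    H0 returns 7
    H1 returns (7, 7)
    H2 returns [(7, 7)]
  branch[1] choose=5:
    H0 returns 11
    H1 returns (11, 7)
    H2 returns [(11, 7)]
= [(7, 7), (11, 7)]

Answer: 2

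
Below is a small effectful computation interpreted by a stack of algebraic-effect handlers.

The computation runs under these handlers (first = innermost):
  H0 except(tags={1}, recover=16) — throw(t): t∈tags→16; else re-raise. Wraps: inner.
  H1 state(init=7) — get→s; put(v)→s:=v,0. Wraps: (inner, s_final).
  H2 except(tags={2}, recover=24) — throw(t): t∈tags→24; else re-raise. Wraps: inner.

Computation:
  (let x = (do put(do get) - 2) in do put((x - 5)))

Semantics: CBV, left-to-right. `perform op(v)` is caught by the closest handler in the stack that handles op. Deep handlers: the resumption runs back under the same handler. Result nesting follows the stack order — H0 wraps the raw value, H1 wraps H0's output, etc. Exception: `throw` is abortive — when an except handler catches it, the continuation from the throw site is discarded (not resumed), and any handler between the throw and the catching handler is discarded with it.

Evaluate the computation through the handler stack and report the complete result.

Working:
get @ H1 ⇒ 7
put(7) @ H1 ⇒ s:=7
put(-7) @ H1 ⇒ s:=-7
H0 returns 0
H1 returns (0, -7)
H2 returns (0, -7)
= (0, -7)

Answer: (0, -7)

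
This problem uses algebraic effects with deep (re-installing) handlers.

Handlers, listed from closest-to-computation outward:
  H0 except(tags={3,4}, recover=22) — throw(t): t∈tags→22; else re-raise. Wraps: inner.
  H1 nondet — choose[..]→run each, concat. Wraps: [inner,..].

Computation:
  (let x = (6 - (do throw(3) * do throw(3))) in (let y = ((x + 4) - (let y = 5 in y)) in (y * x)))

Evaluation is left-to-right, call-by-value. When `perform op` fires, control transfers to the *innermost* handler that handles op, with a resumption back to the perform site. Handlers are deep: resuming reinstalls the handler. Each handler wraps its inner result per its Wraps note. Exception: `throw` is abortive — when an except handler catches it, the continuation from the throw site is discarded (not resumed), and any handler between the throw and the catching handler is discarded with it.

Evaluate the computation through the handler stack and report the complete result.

Step-by-step:
throw(3) @ H0 caught ⇒ 22
H1 returns [22]
= [22]

Answer: [22]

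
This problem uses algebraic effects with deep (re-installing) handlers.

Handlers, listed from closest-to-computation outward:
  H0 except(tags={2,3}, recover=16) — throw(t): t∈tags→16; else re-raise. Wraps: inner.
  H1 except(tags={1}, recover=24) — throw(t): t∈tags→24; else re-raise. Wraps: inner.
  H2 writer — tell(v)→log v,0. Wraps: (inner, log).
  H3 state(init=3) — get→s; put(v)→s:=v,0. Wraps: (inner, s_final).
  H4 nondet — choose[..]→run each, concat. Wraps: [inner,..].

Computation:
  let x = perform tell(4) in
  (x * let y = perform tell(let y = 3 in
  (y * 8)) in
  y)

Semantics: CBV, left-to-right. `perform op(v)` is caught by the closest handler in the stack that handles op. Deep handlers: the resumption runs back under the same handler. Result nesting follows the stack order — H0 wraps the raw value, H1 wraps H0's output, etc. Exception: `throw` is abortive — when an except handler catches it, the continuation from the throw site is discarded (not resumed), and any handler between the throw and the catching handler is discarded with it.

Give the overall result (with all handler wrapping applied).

Step-by-step:
tell(4) @ H2 ⇒ log+=4
tell(24) @ H2 ⇒ log+=24
H0 returns 0
H1 returns 0
H2 returns (0, (4, 24))
H3 returns ((0, (4, 24)), 3)
H4 returns [((0, (4, 24)), 3)]
= [((0, (4, 24)), 3)]

Answer: [((0, (4, 24)), 3)]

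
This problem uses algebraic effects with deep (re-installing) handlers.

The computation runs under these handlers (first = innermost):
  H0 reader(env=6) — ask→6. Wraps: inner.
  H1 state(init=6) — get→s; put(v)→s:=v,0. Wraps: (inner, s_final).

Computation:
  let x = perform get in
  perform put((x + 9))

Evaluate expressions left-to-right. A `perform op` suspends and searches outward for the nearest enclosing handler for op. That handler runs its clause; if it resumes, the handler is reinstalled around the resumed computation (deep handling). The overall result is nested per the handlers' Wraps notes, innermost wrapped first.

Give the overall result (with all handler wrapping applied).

Working:
get @ H1 ⇒ 6
put(15) @ H1 ⇒ s:=15
H0 returns 0
H1 returns (0, 15)
= (0, 15)

Answer: (0, 15)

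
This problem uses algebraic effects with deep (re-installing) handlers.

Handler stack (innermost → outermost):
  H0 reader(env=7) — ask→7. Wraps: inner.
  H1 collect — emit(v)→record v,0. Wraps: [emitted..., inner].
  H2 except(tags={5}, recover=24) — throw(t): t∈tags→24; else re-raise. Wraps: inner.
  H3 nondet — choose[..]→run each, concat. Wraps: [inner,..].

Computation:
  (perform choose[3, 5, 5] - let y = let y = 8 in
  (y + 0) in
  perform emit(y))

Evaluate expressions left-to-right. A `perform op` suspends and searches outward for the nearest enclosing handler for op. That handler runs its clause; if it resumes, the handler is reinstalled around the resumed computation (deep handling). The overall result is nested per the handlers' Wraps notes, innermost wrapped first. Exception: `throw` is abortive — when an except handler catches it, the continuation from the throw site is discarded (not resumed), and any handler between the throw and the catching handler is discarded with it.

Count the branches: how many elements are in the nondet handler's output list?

Answer: 3

Step-by-step:
choose[3, 5, 5] @ H3
  branch[0] choose=3:
    emit(8) @ H1 ⇒ out+=8
    H0 returns 3
    H1 returns [8, 3]
    H2 returns [8, 3]
    H3 returns [[8, 3]]
  branch[1] choose=5:
    emit(8) @ H1 ⇒ out+=8
    H0 returns 5
    H1 returns [8, 5]
    H2 returns [8, 5]
    H3 returns [[8, 5]]
  branch[2] choose=5:
    emit(8) @ H1 ⇒ out+=8
    H0 returns 5
    H1 returns [8, 5]
    H2 returns [8, 5]
    H3 returns [[8, 5]]
= [[8, 3], [8, 5], [8, 5]]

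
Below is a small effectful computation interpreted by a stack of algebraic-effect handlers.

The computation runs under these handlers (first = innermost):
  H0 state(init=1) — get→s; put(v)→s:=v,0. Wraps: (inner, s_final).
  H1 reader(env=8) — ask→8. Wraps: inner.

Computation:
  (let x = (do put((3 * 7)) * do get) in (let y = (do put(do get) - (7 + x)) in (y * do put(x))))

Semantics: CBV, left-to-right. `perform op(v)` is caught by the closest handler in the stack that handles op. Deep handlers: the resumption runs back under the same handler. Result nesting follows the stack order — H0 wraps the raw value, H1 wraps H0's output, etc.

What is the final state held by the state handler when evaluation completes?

Answer: 0

Step-by-step:
put(21) @ H0 ⇒ s:=21
get @ H0 ⇒ 21
get @ H0 ⇒ 21
put(21) @ H0 ⇒ s:=21
put(0) @ H0 ⇒ s:=0
H0 returns (0, 0)
H1 returns (0, 0)
= (0, 0)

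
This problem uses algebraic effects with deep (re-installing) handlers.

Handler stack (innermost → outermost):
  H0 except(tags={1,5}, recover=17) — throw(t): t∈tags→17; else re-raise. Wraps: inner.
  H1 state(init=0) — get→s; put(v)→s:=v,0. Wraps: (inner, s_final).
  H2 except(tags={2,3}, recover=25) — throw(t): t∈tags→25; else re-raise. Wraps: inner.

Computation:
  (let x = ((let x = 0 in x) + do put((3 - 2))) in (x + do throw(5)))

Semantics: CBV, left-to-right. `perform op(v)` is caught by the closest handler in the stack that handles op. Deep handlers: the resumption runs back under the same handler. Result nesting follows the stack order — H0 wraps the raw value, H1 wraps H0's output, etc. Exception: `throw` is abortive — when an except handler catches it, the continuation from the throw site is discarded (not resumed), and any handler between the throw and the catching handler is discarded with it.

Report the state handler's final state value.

Working:
put(1) @ H1 ⇒ s:=1
throw(5) @ H0 caught ⇒ 17
H1 returns (17, 1)
H2 returns (17, 1)
= (17, 1)

Answer: 1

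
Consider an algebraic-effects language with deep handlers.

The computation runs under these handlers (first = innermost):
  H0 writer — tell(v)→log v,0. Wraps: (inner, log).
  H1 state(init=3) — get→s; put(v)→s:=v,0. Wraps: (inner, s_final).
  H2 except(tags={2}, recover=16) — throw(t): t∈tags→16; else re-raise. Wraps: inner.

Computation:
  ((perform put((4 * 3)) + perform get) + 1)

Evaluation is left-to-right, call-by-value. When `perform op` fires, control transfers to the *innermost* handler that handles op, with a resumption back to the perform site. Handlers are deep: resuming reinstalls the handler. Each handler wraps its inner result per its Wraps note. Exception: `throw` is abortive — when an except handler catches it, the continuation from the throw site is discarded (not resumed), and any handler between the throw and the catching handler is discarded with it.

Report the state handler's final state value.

Answer: 12

Working:
put(12) @ H1 ⇒ s:=12
get @ H1 ⇒ 12
H0 returns (13, ())
H1 returns ((13, ()), 12)
H2 returns ((13, ()), 12)
= ((13, ()), 12)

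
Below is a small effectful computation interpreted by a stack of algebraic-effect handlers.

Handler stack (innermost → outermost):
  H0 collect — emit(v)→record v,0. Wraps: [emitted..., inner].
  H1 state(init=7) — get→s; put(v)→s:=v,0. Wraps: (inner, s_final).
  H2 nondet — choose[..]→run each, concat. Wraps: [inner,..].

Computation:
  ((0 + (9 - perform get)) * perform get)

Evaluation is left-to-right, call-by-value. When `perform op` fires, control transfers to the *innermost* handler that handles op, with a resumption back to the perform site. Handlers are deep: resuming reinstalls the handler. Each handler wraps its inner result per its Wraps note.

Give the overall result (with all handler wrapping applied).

Evaluation trace:
get @ H1 ⇒ 7
get @ H1 ⇒ 7
H0 returns [14]
H1 returns ([14], 7)
H2 returns [([14], 7)]
= [([14], 7)]

Answer: [([14], 7)]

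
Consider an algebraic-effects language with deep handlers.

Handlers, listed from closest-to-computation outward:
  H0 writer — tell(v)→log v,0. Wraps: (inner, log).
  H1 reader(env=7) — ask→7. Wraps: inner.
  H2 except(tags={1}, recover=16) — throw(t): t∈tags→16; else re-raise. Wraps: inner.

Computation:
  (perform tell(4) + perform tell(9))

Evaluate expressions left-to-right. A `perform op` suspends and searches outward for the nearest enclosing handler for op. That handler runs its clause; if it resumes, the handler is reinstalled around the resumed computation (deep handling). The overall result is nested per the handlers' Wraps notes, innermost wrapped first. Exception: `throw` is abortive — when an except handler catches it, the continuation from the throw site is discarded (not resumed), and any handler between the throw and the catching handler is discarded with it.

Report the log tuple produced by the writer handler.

Answer: (4, 9)

Evaluation trace:
tell(4) @ H0 ⇒ log+=4
tell(9) @ H0 ⇒ log+=9
H0 returns (0, (4, 9))
H1 returns (0, (4, 9))
H2 returns (0, (4, 9))
= (0, (4, 9))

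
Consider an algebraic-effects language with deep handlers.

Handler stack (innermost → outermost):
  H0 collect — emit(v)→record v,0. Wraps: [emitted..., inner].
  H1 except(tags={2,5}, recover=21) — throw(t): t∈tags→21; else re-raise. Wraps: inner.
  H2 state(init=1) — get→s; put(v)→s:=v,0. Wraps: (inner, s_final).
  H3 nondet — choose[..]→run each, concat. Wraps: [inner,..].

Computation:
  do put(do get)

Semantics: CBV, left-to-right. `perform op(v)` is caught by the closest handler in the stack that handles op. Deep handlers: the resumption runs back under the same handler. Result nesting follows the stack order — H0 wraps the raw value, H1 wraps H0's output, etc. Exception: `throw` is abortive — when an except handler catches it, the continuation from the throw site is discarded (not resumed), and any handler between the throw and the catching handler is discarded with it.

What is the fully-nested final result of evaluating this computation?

Step-by-step:
get @ H2 ⇒ 1
put(1) @ H2 ⇒ s:=1
H0 returns [0]
H1 returns [0]
H2 returns ([0], 1)
H3 returns [([0], 1)]
= [([0], 1)]

Answer: [([0], 1)]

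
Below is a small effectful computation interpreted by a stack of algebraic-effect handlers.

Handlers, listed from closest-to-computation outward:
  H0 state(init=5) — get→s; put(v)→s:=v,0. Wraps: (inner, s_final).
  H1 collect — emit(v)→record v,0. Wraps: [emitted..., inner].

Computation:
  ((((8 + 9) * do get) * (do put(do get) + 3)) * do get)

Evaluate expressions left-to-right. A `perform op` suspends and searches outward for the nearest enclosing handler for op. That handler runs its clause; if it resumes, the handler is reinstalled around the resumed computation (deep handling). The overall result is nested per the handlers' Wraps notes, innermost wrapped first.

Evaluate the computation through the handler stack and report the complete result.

Answer: [(1275, 5)]

Evaluation trace:
get @ H0 ⇒ 5
get @ H0 ⇒ 5
put(5) @ H0 ⇒ s:=5
get @ H0 ⇒ 5
H0 returns (1275, 5)
H1 returns [(1275, 5)]
= [(1275, 5)]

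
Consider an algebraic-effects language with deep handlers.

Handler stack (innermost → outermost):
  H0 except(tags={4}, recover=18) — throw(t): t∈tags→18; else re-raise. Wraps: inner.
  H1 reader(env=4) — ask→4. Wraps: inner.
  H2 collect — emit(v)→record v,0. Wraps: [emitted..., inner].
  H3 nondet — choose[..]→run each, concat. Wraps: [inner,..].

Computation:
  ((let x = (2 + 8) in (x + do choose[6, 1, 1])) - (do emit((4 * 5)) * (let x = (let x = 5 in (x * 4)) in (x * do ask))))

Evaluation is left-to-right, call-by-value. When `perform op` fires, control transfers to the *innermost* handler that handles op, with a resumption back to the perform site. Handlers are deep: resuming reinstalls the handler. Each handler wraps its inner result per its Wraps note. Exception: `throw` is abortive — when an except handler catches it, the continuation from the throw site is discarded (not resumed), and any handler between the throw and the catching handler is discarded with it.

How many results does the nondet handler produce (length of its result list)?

Answer: 3

Step-by-step:
choose[6, 1, 1] @ H3
  branch[0] choose=6:
    emit(20) @ H2 ⇒ out+=20
    ask @ H1 ⇒ 4
    H0 returns 16
    H1 returns 16
    H2 returns [20, 16]
    H3 returns [[20, 16]]
  branch[1] choose=1:
    emit(20) @ H2 ⇒ out+=20
    ask @ H1 ⇒ 4
    H0 returns 11
    H1 returns 11
    H2 returns [20, 11]
    H3 returns [[20, 11]]
  branch[2] choose=1:
    emit(20) @ H2 ⇒ out+=20
    ask @ H1 ⇒ 4
    H0 returns 11
    H1 returns 11
    H2 returns [20, 11]
    H3 returns [[20, 11]]
= [[20, 16], [20, 11], [20, 11]]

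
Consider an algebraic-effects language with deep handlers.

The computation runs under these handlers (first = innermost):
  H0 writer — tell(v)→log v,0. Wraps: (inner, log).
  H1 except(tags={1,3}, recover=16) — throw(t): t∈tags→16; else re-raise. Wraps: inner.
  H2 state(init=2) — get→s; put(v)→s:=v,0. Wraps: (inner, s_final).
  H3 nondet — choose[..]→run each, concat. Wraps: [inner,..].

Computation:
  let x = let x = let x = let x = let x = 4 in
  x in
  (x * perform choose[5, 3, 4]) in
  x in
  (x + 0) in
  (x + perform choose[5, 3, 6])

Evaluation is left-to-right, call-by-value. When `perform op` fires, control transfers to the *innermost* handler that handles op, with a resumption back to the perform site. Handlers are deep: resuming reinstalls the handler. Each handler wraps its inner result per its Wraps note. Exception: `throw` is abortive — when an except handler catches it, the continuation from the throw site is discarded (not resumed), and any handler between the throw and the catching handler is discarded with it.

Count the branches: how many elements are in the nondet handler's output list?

Answer: 9

Step-by-step:
choose[5, 3, 4] @ H3
  branch[0] choose=5:
    choose[5, 3, 6] @ H3
      branch[0] choose=5:
        H0 returns (25, ())
        H1 returns (25, ())
        H2 returns ((25, ()), 2)
        H3 returns [((25, ()), 2)]
      branch[1] choose=3:
        H0 returns (23, ())
        H1 returns (23, ())
        H2 returns ((23, ()), 2)
        H3 returns [((23, ()), 2)]
      branch[2] choose=6:
        H0 returns (26, ())
        H1 returns (26, ())
        H2 returns ((26, ()), 2)
        H3 returns [((26, ()), 2)]
  branch[1] choose=3:
    choose[5, 3, 6] @ H3
      branch[0] choose=5:
        H0 returns (17, ())
        H1 returns (17, ())
        H2 returns ((17, ()), 2)
        H3 returns [((17, ()), 2)]
      branch[1] choose=3:
        H0 returns (15, ())
        H1 returns (15, ())
        H2 returns ((15, ()), 2)
        H3 returns [((15, ()), 2)]
      branch[2] choose=6:
        H0 returns (18, ())
        H1 returns (18, ())
        H2 returns ((18, ()), 2)
        H3 returns [((18, ()), 2)]
  branch[2] choose=4:
    choose[5, 3, 6] @ H3
      branch[0] choose=5:
        H0 returns (21, ())
        H1 returns (21, ())
        H2 returns ((21, ()), 2)
        H3 returns [((21, ()), 2)]
      branch[1] choose=3:
        H0 returns (19, ())
        H1 returns (19, ())
        H2 returns ((19, ()), 2)
        H3 returns [((19, ()), 2)]
      branch[2] choose=6:
        H0 returns (22, ())
        H1 returns (22, ())
        H2 returns ((22, ()), 2)
        H3 returns [((22, ()), 2)]
= [((25, ()), 2), ((23, ()), 2), ((26, ()), 2), ((17, ()), 2), ((15, ()), 2), ((18, ()), 2), ((21, ()), 2), ((19, ()), 2), ((22, ()), 2)]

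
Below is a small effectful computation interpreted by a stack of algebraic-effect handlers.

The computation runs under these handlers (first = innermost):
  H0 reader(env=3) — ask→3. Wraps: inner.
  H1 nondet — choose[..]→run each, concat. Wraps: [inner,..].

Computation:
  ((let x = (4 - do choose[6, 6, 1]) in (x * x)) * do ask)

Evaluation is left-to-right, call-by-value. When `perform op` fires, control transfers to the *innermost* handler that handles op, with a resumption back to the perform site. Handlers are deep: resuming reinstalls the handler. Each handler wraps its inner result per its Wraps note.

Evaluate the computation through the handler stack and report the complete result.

Answer: [12, 12, 27]

Step-by-step:
choose[6, 6, 1] @ H1
  branch[0] choose=6:
    ask @ H0 ⇒ 3
    H0 returns 12
    H1 returns [12]
  branch[1] choose=6:
    ask @ H0 ⇒ 3
    H0 returns 12
    H1 returns [12]
  branch[2] choose=1:
    ask @ H0 ⇒ 3
    H0 returns 27
    H1 returns [27]
= [12, 12, 27]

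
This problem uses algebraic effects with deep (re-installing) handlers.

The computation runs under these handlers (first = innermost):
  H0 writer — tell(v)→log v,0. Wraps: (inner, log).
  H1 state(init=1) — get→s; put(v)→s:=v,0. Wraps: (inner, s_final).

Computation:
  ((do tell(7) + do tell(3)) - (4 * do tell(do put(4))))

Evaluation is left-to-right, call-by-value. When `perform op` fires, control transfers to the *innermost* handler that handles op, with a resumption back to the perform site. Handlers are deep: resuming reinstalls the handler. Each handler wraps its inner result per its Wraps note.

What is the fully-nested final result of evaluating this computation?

Step-by-step:
tell(7) @ H0 ⇒ log+=7
tell(3) @ H0 ⇒ log+=3
put(4) @ H1 ⇒ s:=4
tell(0) @ H0 ⇒ log+=0
H0 returns (0, (7, 3, 0))
H1 returns ((0, (7, 3, 0)), 4)
= ((0, (7, 3, 0)), 4)

Answer: ((0, (7, 3, 0)), 4)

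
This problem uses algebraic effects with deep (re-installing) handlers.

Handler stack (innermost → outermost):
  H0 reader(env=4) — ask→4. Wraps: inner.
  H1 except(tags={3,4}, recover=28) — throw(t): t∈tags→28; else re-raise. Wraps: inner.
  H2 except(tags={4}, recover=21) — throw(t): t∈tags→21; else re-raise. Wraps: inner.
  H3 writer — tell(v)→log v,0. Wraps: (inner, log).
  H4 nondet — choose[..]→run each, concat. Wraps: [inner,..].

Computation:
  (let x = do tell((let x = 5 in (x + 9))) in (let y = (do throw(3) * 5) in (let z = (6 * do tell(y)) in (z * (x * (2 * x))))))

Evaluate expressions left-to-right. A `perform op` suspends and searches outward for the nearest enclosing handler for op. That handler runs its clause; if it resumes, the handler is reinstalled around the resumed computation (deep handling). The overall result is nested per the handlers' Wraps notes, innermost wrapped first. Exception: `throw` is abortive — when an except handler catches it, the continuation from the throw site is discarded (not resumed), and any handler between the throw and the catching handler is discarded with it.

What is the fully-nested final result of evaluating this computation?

Answer: [(28, (14))]

Evaluation trace:
tell(14) @ H3 ⇒ log+=14
throw(3) @ H1 caught ⇒ 28
H2 returns 28
H3 returns (28, (14))
H4 returns [(28, (14))]
= [(28, (14))]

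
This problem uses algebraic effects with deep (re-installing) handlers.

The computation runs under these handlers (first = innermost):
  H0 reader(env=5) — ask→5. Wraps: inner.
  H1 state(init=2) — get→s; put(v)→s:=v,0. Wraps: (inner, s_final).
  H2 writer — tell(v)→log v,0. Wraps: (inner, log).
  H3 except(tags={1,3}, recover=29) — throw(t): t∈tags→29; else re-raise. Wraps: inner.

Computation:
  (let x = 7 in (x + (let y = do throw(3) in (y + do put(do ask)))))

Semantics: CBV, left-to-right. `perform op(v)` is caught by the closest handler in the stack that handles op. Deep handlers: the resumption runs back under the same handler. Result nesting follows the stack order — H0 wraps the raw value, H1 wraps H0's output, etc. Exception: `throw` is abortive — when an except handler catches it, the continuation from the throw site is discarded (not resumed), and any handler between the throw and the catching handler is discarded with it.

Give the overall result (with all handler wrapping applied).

Answer: 29

Working:
throw(3) @ H3 caught ⇒ 29
= 29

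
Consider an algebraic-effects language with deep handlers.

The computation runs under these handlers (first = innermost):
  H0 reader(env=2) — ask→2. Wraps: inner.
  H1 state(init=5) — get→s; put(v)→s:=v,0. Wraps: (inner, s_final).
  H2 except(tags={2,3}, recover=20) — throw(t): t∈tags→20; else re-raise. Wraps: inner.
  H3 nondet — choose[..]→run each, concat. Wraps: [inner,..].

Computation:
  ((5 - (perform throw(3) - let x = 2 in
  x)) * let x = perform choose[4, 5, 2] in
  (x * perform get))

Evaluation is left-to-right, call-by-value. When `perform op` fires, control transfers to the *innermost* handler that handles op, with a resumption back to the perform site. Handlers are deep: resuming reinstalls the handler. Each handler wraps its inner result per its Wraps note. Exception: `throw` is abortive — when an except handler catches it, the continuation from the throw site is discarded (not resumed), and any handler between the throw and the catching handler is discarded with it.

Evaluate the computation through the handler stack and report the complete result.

Evaluation trace:
throw(3) @ H2 caught ⇒ 20
H3 returns [20]
= [20]

Answer: [20]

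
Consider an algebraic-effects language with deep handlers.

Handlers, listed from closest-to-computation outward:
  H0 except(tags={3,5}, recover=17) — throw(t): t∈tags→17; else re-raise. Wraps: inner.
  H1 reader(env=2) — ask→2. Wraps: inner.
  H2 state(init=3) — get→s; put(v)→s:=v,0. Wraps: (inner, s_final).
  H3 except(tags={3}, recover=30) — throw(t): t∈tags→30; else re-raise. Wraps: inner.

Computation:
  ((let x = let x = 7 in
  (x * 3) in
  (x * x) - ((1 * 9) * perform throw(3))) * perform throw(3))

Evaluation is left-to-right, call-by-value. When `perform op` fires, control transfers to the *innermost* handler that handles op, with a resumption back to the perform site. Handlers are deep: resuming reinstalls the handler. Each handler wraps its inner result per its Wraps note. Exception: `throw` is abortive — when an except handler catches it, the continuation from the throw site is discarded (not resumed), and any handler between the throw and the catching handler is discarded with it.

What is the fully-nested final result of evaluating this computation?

Answer: (17, 3)

Evaluation trace:
throw(3) @ H0 caught ⇒ 17
H1 returns 17
H2 returns (17, 3)
H3 returns (17, 3)
= (17, 3)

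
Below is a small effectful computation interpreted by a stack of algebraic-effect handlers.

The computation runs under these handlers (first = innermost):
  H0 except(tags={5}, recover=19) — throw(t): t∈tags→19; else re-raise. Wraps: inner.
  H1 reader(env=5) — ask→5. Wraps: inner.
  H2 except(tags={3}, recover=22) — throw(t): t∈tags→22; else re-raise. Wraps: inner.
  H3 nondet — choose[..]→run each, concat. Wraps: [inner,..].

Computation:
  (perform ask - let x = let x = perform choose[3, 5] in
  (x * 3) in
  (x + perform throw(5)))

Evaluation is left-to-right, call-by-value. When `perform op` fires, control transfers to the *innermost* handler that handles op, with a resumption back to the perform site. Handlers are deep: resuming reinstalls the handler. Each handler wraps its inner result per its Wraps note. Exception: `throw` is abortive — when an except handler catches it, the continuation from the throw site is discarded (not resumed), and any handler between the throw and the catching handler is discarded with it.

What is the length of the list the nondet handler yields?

Evaluation trace:
ask @ H1 ⇒ 5
choose[3, 5] @ H3
  branch[0] choose=3:
    throw(5) @ H0 caught ⇒ 19
    H1 returns 19
    H2 returns 19
    H3 returns [19]
  branch[1] choose=5:
    throw(5) @ H0 caught ⇒ 19
    H1 returns 19
    H2 returns 19
    H3 returns [19]
= [19, 19]

Answer: 2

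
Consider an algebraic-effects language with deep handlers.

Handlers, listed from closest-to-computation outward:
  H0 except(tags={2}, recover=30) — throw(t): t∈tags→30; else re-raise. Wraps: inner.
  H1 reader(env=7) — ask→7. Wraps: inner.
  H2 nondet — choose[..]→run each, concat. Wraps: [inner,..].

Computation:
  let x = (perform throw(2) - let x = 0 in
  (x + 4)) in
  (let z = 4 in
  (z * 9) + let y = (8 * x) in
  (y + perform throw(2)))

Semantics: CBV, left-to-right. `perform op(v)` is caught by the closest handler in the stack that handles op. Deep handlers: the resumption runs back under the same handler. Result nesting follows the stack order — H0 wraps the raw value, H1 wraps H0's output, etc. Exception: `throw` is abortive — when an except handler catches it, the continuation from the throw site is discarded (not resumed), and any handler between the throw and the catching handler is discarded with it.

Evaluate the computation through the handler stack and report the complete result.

Step-by-step:
throw(2) @ H0 caught ⇒ 30
H1 returns 30
H2 returns [30]
= [30]

Answer: [30]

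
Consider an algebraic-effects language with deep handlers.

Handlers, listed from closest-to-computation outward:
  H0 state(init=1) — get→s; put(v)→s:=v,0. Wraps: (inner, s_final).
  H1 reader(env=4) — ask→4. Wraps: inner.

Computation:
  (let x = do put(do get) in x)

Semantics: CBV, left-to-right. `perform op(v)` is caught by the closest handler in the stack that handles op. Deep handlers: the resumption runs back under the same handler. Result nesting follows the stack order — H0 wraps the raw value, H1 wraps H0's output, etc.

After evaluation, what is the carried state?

Working:
get @ H0 ⇒ 1
put(1) @ H0 ⇒ s:=1
H0 returns (0, 1)
H1 returns (0, 1)
= (0, 1)

Answer: 1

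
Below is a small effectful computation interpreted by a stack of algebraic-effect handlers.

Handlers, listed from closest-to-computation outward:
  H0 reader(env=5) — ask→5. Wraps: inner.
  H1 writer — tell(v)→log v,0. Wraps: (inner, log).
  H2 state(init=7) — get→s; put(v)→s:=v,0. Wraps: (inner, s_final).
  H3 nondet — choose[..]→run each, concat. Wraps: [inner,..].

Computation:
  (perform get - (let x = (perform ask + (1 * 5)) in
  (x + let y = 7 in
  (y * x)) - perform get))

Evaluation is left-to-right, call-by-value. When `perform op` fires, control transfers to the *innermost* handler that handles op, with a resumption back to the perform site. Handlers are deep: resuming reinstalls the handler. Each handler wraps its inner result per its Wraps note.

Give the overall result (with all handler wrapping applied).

Answer: [((-66, ()), 7)]

Step-by-step:
get @ H2 ⇒ 7
ask @ H0 ⇒ 5
get @ H2 ⇒ 7
H0 returns -66
H1 returns (-66, ())
H2 returns ((-66, ()), 7)
H3 returns [((-66, ()), 7)]
= [((-66, ()), 7)]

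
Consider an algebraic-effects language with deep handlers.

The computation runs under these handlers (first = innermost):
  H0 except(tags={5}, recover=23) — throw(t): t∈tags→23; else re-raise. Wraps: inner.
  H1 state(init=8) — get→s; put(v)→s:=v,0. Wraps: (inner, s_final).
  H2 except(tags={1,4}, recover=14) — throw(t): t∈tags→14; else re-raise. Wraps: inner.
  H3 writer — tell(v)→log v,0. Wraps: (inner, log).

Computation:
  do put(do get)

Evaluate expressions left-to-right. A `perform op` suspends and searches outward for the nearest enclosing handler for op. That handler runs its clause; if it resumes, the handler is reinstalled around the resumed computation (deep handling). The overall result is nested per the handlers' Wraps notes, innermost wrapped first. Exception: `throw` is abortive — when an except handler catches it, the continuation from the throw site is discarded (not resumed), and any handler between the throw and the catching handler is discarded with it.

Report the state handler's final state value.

Step-by-step:
get @ H1 ⇒ 8
put(8) @ H1 ⇒ s:=8
H0 returns 0
H1 returns (0, 8)
H2 returns (0, 8)
H3 returns ((0, 8), ())
= ((0, 8), ())

Answer: 8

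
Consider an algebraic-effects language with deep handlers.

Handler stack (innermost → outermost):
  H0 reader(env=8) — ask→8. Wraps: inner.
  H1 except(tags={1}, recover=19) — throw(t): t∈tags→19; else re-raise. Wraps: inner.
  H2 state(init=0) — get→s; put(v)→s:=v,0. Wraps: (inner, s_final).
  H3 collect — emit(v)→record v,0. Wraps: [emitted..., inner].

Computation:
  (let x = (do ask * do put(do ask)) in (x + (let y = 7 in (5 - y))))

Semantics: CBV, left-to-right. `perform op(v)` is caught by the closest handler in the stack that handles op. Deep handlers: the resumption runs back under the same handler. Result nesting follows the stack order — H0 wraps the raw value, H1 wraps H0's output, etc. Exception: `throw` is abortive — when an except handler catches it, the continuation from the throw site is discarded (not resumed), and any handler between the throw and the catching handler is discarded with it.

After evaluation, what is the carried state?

Answer: 8

Working:
ask @ H0 ⇒ 8
ask @ H0 ⇒ 8
put(8) @ H2 ⇒ s:=8
H0 returns -2
H1 returns -2
H2 returns (-2, 8)
H3 returns [(-2, 8)]
= [(-2, 8)]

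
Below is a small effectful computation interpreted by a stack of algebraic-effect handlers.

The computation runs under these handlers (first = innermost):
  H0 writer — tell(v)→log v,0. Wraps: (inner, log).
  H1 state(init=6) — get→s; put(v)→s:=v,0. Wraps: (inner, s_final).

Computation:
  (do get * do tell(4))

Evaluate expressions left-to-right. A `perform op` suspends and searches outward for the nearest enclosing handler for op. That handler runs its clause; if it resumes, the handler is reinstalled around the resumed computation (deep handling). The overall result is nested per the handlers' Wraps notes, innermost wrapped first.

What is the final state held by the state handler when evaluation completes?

Answer: 6

Working:
get @ H1 ⇒ 6
tell(4) @ H0 ⇒ log+=4
H0 returns (0, (4))
H1 returns ((0, (4)), 6)
= ((0, (4)), 6)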